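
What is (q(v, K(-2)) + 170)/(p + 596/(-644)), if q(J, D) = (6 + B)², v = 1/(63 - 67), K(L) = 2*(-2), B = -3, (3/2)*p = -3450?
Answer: -28819/370449 ≈ -0.077795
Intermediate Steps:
p = -2300 (p = (⅔)*(-3450) = -2300)
K(L) = -4
v = -¼ (v = 1/(-4) = -¼ ≈ -0.25000)
q(J, D) = 9 (q(J, D) = (6 - 3)² = 3² = 9)
(q(v, K(-2)) + 170)/(p + 596/(-644)) = (9 + 170)/(-2300 + 596/(-644)) = 179/(-2300 + 596*(-1/644)) = 179/(-2300 - 149/161) = 179/(-370449/161) = 179*(-161/370449) = -28819/370449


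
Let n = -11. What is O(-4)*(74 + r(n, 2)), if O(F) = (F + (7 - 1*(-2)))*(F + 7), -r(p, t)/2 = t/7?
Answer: 7710/7 ≈ 1101.4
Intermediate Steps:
r(p, t) = -2*t/7
O(F) = (7 + F)*(9 + F) (O(F) = (F + (7 + 2))*(7 + F) = (F + 9)*(7 + F) = (9 + F)*(7 + F) = (7 + F)*(9 + F))
O(-4)*(74 + r(n, 2)) = (63 + (-4)² + 16*(-4))*(74 - 2/7*2) = (63 + 16 - 64)*(74 - 4/7) = 15*(514/7) = 7710/7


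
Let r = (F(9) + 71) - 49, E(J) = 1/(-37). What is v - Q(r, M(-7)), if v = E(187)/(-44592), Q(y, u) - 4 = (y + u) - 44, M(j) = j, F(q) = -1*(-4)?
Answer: 34647985/1649904 ≈ 21.000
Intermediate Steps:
F(q) = 4
E(J) = -1/37
r = 26 (r = (4 + 71) - 49 = 75 - 49 = 26)
Q(y, u) = -40 + u + y (Q(y, u) = 4 + ((y + u) - 44) = 4 + ((u + y) - 44) = 4 + (-44 + u + y) = -40 + u + y)
v = 1/1649904 (v = -1/37/(-44592) = -1/37*(-1/44592) = 1/1649904 ≈ 6.0610e-7)
v - Q(r, M(-7)) = 1/1649904 - (-40 - 7 + 26) = 1/1649904 - 1*(-21) = 1/1649904 + 21 = 34647985/1649904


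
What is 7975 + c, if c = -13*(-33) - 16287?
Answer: -7883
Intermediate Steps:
c = -15858 (c = 429 - 16287 = -15858)
7975 + c = 7975 - 15858 = -7883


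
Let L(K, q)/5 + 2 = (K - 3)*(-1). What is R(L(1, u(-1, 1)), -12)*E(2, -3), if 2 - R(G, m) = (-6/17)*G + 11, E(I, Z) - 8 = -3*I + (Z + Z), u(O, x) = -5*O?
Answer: 36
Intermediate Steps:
E(I, Z) = 8 - 3*I + 2*Z (E(I, Z) = 8 + (-3*I + (Z + Z)) = 8 + (-3*I + 2*Z) = 8 - 3*I + 2*Z)
L(K, q) = 5 - 5*K (L(K, q) = -10 + 5*((K - 3)*(-1)) = -10 + 5*((-3 + K)*(-1)) = -10 + 5*(3 - K) = -10 + (15 - 5*K) = 5 - 5*K)
R(G, m) = -9 + 6*G/17 (R(G, m) = 2 - ((-6/17)*G + 11) = 2 - ((-6*1/17)*G + 11) = 2 - (-6*G/17 + 11) = 2 - (11 - 6*G/17) = 2 + (-11 + 6*G/17) = -9 + 6*G/17)
R(L(1, u(-1, 1)), -12)*E(2, -3) = (-9 + 6*(5 - 5*1)/17)*(8 - 3*2 + 2*(-3)) = (-9 + 6*(5 - 5)/17)*(8 - 6 - 6) = (-9 + (6/17)*0)*(-4) = (-9 + 0)*(-4) = -9*(-4) = 36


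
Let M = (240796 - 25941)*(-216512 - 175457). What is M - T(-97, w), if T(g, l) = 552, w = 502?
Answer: -84216500047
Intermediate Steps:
M = -84216499495 (M = 214855*(-391969) = -84216499495)
M - T(-97, w) = -84216499495 - 1*552 = -84216499495 - 552 = -84216500047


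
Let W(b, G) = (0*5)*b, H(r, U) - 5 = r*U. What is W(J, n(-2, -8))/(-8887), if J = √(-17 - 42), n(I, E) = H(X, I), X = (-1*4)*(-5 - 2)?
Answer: 0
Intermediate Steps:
X = 28 (X = -4*(-7) = 28)
H(r, U) = 5 + U*r (H(r, U) = 5 + r*U = 5 + U*r)
n(I, E) = 5 + 28*I (n(I, E) = 5 + I*28 = 5 + 28*I)
J = I*√59 (J = √(-59) = I*√59 ≈ 7.6811*I)
W(b, G) = 0 (W(b, G) = 0*b = 0)
W(J, n(-2, -8))/(-8887) = 0/(-8887) = 0*(-1/8887) = 0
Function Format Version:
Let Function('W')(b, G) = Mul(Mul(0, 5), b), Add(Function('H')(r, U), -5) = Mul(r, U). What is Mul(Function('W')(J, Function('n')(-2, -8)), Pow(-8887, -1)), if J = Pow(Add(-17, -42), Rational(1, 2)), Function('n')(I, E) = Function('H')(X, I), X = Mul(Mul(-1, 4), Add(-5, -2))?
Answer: 0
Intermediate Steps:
X = 28 (X = Mul(-4, -7) = 28)
Function('H')(r, U) = Add(5, Mul(U, r)) (Function('H')(r, U) = Add(5, Mul(r, U)) = Add(5, Mul(U, r)))
Function('n')(I, E) = Add(5, Mul(28, I)) (Function('n')(I, E) = Add(5, Mul(I, 28)) = Add(5, Mul(28, I)))
J = Mul(I, Pow(59, Rational(1, 2))) (J = Pow(-59, Rational(1, 2)) = Mul(I, Pow(59, Rational(1, 2))) ≈ Mul(7.6811, I))
Function('W')(b, G) = 0 (Function('W')(b, G) = Mul(0, b) = 0)
Mul(Function('W')(J, Function('n')(-2, -8)), Pow(-8887, -1)) = Mul(0, Pow(-8887, -1)) = Mul(0, Rational(-1, 8887)) = 0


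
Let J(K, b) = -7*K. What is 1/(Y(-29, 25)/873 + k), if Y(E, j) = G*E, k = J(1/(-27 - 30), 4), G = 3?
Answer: 5529/128 ≈ 43.195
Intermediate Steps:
k = 7/57 (k = -7/(-27 - 30) = -7/(-57) = -7*(-1/57) = 7/57 ≈ 0.12281)
Y(E, j) = 3*E
1/(Y(-29, 25)/873 + k) = 1/((3*(-29))/873 + 7/57) = 1/(-87*1/873 + 7/57) = 1/(-29/291 + 7/57) = 1/(128/5529) = 5529/128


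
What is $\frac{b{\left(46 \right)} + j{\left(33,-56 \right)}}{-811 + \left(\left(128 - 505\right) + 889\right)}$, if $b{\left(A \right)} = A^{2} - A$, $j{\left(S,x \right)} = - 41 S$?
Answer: $- \frac{717}{299} \approx -2.398$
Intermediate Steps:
$\frac{b{\left(46 \right)} + j{\left(33,-56 \right)}}{-811 + \left(\left(128 - 505\right) + 889\right)} = \frac{46 \left(-1 + 46\right) - 1353}{-811 + \left(\left(128 - 505\right) + 889\right)} = \frac{46 \cdot 45 - 1353}{-811 + \left(-377 + 889\right)} = \frac{2070 - 1353}{-811 + 512} = \frac{717}{-299} = 717 \left(- \frac{1}{299}\right) = - \frac{717}{299}$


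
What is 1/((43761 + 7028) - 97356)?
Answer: -1/46567 ≈ -2.1474e-5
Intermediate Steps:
1/((43761 + 7028) - 97356) = 1/(50789 - 97356) = 1/(-46567) = -1/46567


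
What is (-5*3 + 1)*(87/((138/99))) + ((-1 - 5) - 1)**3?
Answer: -27986/23 ≈ -1216.8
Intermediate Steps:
(-5*3 + 1)*(87/((138/99))) + ((-1 - 5) - 1)**3 = (-15 + 1)*(87/((138*(1/99)))) + (-6 - 1)**3 = -1218/46/33 + (-7)**3 = -1218*33/46 - 343 = -14*2871/46 - 343 = -20097/23 - 343 = -27986/23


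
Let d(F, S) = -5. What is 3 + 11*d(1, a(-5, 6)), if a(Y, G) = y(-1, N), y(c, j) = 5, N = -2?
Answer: -52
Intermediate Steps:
a(Y, G) = 5
3 + 11*d(1, a(-5, 6)) = 3 + 11*(-5) = 3 - 55 = -52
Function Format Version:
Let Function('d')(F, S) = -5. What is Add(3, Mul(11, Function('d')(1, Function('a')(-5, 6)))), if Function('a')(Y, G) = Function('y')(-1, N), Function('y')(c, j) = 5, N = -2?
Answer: -52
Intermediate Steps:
Function('a')(Y, G) = 5
Add(3, Mul(11, Function('d')(1, Function('a')(-5, 6)))) = Add(3, Mul(11, -5)) = Add(3, -55) = -52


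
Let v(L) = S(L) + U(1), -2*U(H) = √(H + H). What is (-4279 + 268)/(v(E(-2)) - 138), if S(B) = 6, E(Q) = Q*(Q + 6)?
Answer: 1058904/34847 - 4011*√2/34847 ≈ 30.224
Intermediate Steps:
U(H) = -√2*√H/2 (U(H) = -√(H + H)/2 = -√2*√H/2)
E(Q) = Q*(6 + Q)
v(L) = 6 - √2/2 (v(L) = 6 - √2*√1/2 = 6 - ½*√2*1 = 6 - √2/2)
(-4279 + 268)/(v(E(-2)) - 138) = (-4279 + 268)/((6 - √2/2) - 138) = -4011/(-132 - √2/2)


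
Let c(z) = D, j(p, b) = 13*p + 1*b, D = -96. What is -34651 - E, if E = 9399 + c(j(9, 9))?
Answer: -43954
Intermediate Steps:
j(p, b) = b + 13*p (j(p, b) = 13*p + b = b + 13*p)
c(z) = -96
E = 9303 (E = 9399 - 96 = 9303)
-34651 - E = -34651 - 1*9303 = -34651 - 9303 = -43954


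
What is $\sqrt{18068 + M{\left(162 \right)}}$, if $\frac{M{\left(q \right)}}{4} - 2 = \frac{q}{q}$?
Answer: $4 \sqrt{1130} \approx 134.46$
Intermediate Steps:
$M{\left(q \right)} = 12$ ($M{\left(q \right)} = 8 + 4 \frac{q}{q} = 8 + 4 \cdot 1 = 8 + 4 = 12$)
$\sqrt{18068 + M{\left(162 \right)}} = \sqrt{18068 + 12} = \sqrt{18080} = 4 \sqrt{1130}$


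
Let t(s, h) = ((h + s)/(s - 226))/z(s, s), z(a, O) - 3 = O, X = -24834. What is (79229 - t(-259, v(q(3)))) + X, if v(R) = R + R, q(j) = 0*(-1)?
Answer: 6753683459/124160 ≈ 54395.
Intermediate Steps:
q(j) = 0
z(a, O) = 3 + O
v(R) = 2*R
t(s, h) = (h + s)/((-226 + s)*(3 + s)) (t(s, h) = ((h + s)/(s - 226))/(3 + s) = ((h + s)/(-226 + s))/(3 + s) = (h + s)/((-226 + s)*(3 + s)))
(79229 - t(-259, v(q(3)))) + X = (79229 - (2*0 - 259)/((-226 - 259)*(3 - 259))) - 24834 = (79229 - (0 - 259)/((-485)*(-256))) - 24834 = (79229 - (-1)*(-1)*(-259)/(485*256)) - 24834 = (79229 - 1*(-259/124160)) - 24834 = (79229 + 259/124160) - 24834 = 9837072899/124160 - 24834 = 6753683459/124160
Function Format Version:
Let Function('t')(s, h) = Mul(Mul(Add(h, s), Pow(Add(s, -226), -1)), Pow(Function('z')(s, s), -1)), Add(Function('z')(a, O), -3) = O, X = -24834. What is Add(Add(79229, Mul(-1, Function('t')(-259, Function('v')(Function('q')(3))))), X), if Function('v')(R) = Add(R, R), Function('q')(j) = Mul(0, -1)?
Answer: Rational(6753683459, 124160) ≈ 54395.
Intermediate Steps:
Function('q')(j) = 0
Function('z')(a, O) = Add(3, O)
Function('v')(R) = Mul(2, R)
Function('t')(s, h) = Mul(Pow(Add(-226, s), -1), Pow(Add(3, s), -1), Add(h, s)) (Function('t')(s, h) = Mul(Mul(Add(h, s), Pow(Add(s, -226), -1)), Pow(Add(3, s), -1)) = Mul(Mul(Add(h, s), Pow(Add(-226, s), -1)), Pow(Add(3, s), -1)) = Mul(Mul(Pow(Add(-226, s), -1), Add(h, s)), Pow(Add(3, s), -1)) = Mul(Pow(Add(-226, s), -1), Pow(Add(3, s), -1), Add(h, s)))
Add(Add(79229, Mul(-1, Function('t')(-259, Function('v')(Function('q')(3))))), X) = Add(Add(79229, Mul(-1, Mul(Pow(Add(-226, -259), -1), Pow(Add(3, -259), -1), Add(Mul(2, 0), -259)))), -24834) = Add(Add(79229, Mul(-1, Mul(Pow(-485, -1), Pow(-256, -1), Add(0, -259)))), -24834) = Add(Add(79229, Mul(-1, Mul(Rational(-1, 485), Rational(-1, 256), -259))), -24834) = Add(Add(79229, Mul(-1, Rational(-259, 124160))), -24834) = Add(Add(79229, Rational(259, 124160)), -24834) = Add(Rational(9837072899, 124160), -24834) = Rational(6753683459, 124160)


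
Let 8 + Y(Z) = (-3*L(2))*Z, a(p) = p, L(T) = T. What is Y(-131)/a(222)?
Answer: 389/111 ≈ 3.5045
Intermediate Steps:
Y(Z) = -8 - 6*Z (Y(Z) = -8 + (-3*2)*Z = -8 - 6*Z)
Y(-131)/a(222) = (-8 - 6*(-131))/222 = (-8 + 786)*(1/222) = 778*(1/222) = 389/111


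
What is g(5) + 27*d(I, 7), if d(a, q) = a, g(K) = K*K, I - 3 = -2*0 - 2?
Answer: 52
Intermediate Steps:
I = 1 (I = 3 + (-2*0 - 2) = 3 + (0 - 2) = 3 - 2 = 1)
g(K) = K**2
g(5) + 27*d(I, 7) = 5**2 + 27*1 = 25 + 27 = 52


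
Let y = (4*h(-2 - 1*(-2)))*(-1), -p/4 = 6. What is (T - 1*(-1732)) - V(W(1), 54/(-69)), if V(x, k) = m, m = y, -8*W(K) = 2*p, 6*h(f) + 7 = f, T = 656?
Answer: 7150/3 ≈ 2383.3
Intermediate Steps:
h(f) = -7/6 + f/6
p = -24 (p = -4*6 = -24)
W(K) = 6 (W(K) = -(-24)/4 = -⅛*(-48) = 6)
y = 14/3 (y = (4*(-7/6 + (-2 - 1*(-2))/6))*(-1) = (4*(-7/6 + (-2 + 2)/6))*(-1) = (4*(-7/6 + (⅙)*0))*(-1) = (4*(-7/6 + 0))*(-1) = (4*(-7/6))*(-1) = -14/3*(-1) = 14/3 ≈ 4.6667)
m = 14/3 ≈ 4.6667
V(x, k) = 14/3
(T - 1*(-1732)) - V(W(1), 54/(-69)) = (656 - 1*(-1732)) - 1*14/3 = (656 + 1732) - 14/3 = 2388 - 14/3 = 7150/3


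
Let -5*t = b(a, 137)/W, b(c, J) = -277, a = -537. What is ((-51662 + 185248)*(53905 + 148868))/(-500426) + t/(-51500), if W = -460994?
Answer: -30334560943856607283/560410813555000 ≈ -54129.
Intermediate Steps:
t = -277/2304970 (t = -(-277)/(5*(-460994)) = -(-277)*(-1)/(5*460994) = -⅕*277/460994 = -277/2304970 ≈ -0.00012018)
((-51662 + 185248)*(53905 + 148868))/(-500426) + t/(-51500) = ((-51662 + 185248)*(53905 + 148868))/(-500426) - 277/2304970/(-51500) = (133586*202773)*(-1/500426) - 277/2304970*(-1/51500) = 27087633978*(-1/500426) + 277/118705955000 = -13543816989/250213 + 277/118705955000 = -30334560943856607283/560410813555000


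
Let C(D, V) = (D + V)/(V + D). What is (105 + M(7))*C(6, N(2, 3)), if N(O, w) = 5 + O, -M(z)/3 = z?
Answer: 84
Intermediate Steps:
M(z) = -3*z
C(D, V) = 1 (C(D, V) = (D + V)/(D + V) = 1)
(105 + M(7))*C(6, N(2, 3)) = (105 - 3*7)*1 = (105 - 21)*1 = 84*1 = 84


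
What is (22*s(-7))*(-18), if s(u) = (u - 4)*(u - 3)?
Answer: -43560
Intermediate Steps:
s(u) = (-4 + u)*(-3 + u)
(22*s(-7))*(-18) = (22*(12 + (-7)**2 - 7*(-7)))*(-18) = (22*(12 + 49 + 49))*(-18) = (22*110)*(-18) = 2420*(-18) = -43560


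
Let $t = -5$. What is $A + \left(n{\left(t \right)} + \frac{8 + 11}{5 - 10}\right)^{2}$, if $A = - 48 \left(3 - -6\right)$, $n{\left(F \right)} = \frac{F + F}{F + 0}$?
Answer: $- \frac{10719}{25} \approx -428.76$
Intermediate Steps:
$n{\left(F \right)} = 2$ ($n{\left(F \right)} = \frac{2 F}{F} = 2$)
$A = -432$ ($A = - 48 \left(3 + 6\right) = \left(-48\right) 9 = -432$)
$A + \left(n{\left(t \right)} + \frac{8 + 11}{5 - 10}\right)^{2} = -432 + \left(2 + \frac{8 + 11}{5 - 10}\right)^{2} = -432 + \left(2 + \frac{19}{-5}\right)^{2} = -432 + \left(2 + 19 \left(- \frac{1}{5}\right)\right)^{2} = -432 + \left(2 - \frac{19}{5}\right)^{2} = -432 + \left(- \frac{9}{5}\right)^{2} = -432 + \frac{81}{25} = - \frac{10719}{25}$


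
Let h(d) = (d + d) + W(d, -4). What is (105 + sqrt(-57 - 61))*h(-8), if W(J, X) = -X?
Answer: -1260 - 12*I*sqrt(118) ≈ -1260.0 - 130.35*I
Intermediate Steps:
h(d) = 4 + 2*d (h(d) = (d + d) - 1*(-4) = 2*d + 4 = 4 + 2*d)
(105 + sqrt(-57 - 61))*h(-8) = (105 + sqrt(-57 - 61))*(4 + 2*(-8)) = (105 + sqrt(-118))*(4 - 16) = (105 + I*sqrt(118))*(-12) = -1260 - 12*I*sqrt(118)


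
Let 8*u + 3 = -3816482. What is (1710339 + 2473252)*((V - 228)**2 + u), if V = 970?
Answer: 2460064464957/8 ≈ 3.0751e+11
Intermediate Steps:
u = -3816485/8 (u = -3/8 + (1/8)*(-3816482) = -3/8 - 1908241/4 = -3816485/8 ≈ -4.7706e+5)
(1710339 + 2473252)*((V - 228)**2 + u) = (1710339 + 2473252)*((970 - 228)**2 - 3816485/8) = 4183591*(742**2 - 3816485/8) = 4183591*(550564 - 3816485/8) = 4183591*(588027/8) = 2460064464957/8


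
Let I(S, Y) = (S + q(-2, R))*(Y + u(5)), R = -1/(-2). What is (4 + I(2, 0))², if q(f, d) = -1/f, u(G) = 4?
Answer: 196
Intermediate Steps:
R = ½ (R = -1*(-½) = ½ ≈ 0.50000)
I(S, Y) = (½ + S)*(4 + Y) (I(S, Y) = (S - 1/(-2))*(Y + 4) = (S - 1*(-½))*(4 + Y) = (S + ½)*(4 + Y) = (½ + S)*(4 + Y))
(4 + I(2, 0))² = (4 + (2 + (½)*0 + 4*2 + 2*0))² = (4 + (2 + 0 + 8 + 0))² = (4 + 10)² = 14² = 196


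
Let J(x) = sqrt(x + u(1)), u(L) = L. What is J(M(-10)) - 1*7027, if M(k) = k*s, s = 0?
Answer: -7026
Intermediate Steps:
M(k) = 0 (M(k) = k*0 = 0)
J(x) = sqrt(1 + x) (J(x) = sqrt(x + 1) = sqrt(1 + x))
J(M(-10)) - 1*7027 = sqrt(1 + 0) - 1*7027 = sqrt(1) - 7027 = 1 - 7027 = -7026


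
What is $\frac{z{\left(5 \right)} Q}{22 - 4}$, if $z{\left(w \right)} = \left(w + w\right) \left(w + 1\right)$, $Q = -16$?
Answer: $- \frac{160}{3} \approx -53.333$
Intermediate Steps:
$z{\left(w \right)} = 2 w \left(1 + w\right)$
$\frac{z{\left(5 \right)} Q}{22 - 4} = \frac{2 \cdot 5 \left(1 + 5\right) \left(-16\right)}{22 - 4} = \frac{2 \cdot 5 \cdot 6 \left(-16\right)}{18} = 60 \left(-16\right) \frac{1}{18} = \left(-960\right) \frac{1}{18} = - \frac{160}{3}$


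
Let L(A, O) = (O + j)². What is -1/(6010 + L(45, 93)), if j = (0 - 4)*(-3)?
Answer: -1/17035 ≈ -5.8703e-5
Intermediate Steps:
j = 12 (j = -4*(-3) = 12)
L(A, O) = (12 + O)² (L(A, O) = (O + 12)² = (12 + O)²)
-1/(6010 + L(45, 93)) = -1/(6010 + (12 + 93)²) = -1/(6010 + 105²) = -1/(6010 + 11025) = -1/17035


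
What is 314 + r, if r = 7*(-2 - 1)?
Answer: 293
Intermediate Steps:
r = -21 (r = 7*(-3) = -21)
314 + r = 314 - 21 = 293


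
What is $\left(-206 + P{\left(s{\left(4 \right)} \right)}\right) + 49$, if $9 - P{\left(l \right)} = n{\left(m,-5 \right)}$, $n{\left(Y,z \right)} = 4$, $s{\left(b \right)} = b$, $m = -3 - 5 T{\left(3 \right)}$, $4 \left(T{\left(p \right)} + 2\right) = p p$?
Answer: $-152$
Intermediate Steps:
$T{\left(p \right)} = -2 + \frac{p^{2}}{4}$ ($T{\left(p \right)} = -2 + \frac{p p}{4} = -2 + \frac{p^{2}}{4}$)
$m = - \frac{17}{4}$ ($m = -3 - 5 \left(-2 + \frac{3^{2}}{4}\right) = -3 - 5 \left(-2 + \frac{1}{4} \cdot 9\right) = -3 - 5 \left(-2 + \frac{9}{4}\right) = -3 - \frac{5}{4} = - \frac{17}{4} \approx -4.25$)
$P{\left(l \right)} = 5$ ($P{\left(l \right)} = 9 - 4 = 5$)
$\left(-206 + P{\left(s{\left(4 \right)} \right)}\right) + 49 = \left(-206 + 5\right) + 49 = -201 + 49 = -152$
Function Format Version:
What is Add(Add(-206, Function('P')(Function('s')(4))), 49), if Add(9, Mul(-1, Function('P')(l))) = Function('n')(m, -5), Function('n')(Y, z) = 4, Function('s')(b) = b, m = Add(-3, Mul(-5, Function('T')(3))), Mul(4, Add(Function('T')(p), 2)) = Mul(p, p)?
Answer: -152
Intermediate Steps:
Function('T')(p) = Add(-2, Mul(Rational(1, 4), Pow(p, 2))) (Function('T')(p) = Add(-2, Mul(Rational(1, 4), Mul(p, p))) = Add(-2, Mul(Rational(1, 4), Pow(p, 2))))
m = Rational(-17, 4) (m = Add(-3, Mul(-5, Add(-2, Mul(Rational(1, 4), Pow(3, 2))))) = Add(-3, Mul(-5, Add(-2, Mul(Rational(1, 4), 9)))) = Add(-3, Mul(-5, Add(-2, Rational(9, 4)))) = Add(-3, Mul(-5, Rational(1, 4))) = Add(-3, Rational(-5, 4)) = Rational(-17, 4) ≈ -4.2500)
Function('P')(l) = 5 (Function('P')(l) = Add(9, Mul(-1, 4)) = Add(9, -4) = 5)
Add(Add(-206, Function('P')(Function('s')(4))), 49) = Add(Add(-206, 5), 49) = Add(-201, 49) = -152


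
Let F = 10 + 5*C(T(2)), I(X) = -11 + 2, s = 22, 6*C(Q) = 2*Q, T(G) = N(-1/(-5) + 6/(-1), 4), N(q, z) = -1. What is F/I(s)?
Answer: -25/27 ≈ -0.92593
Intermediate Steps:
T(G) = -1
C(Q) = Q/3 (C(Q) = (2*Q)/6 = Q/3)
I(X) = -9
F = 25/3 (F = 10 + 5*((⅓)*(-1)) = 10 + 5*(-⅓) = 10 - 5/3 = 25/3 ≈ 8.3333)
F/I(s) = (25/3)/(-9) = (25/3)*(-⅑) = -25/27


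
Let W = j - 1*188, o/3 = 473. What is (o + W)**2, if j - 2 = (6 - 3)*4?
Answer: 1550025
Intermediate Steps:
o = 1419 (o = 3*473 = 1419)
j = 14 (j = 2 + (6 - 3)*4 = 2 + 3*4 = 2 + 12 = 14)
W = -174 (W = 14 - 1*188 = 14 - 188 = -174)
(o + W)**2 = (1419 - 174)**2 = 1245**2 = 1550025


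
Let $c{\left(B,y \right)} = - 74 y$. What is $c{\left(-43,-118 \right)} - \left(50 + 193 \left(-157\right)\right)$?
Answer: $38983$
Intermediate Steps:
$c{\left(-43,-118 \right)} - \left(50 + 193 \left(-157\right)\right) = \left(-74\right) \left(-118\right) - \left(50 + 193 \left(-157\right)\right) = 8732 - \left(50 - 30301\right) = 8732 - -30251 = 8732 + 30251 = 38983$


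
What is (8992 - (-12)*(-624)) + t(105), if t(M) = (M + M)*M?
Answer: 23554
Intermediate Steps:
t(M) = 2*M² (t(M) = (2*M)*M = 2*M²)
(8992 - (-12)*(-624)) + t(105) = (8992 - (-12)*(-624)) + 2*105² = (8992 - 1*7488) + 2*11025 = (8992 - 7488) + 22050 = 1504 + 22050 = 23554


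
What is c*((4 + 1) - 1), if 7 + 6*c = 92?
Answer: 170/3 ≈ 56.667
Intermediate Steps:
c = 85/6 (c = -7/6 + (⅙)*92 = -7/6 + 46/3 = 85/6 ≈ 14.167)
c*((4 + 1) - 1) = 85*((4 + 1) - 1)/6 = 85*(5 - 1)/6 = (85/6)*4 = 170/3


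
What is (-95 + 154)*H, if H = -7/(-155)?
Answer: 413/155 ≈ 2.6645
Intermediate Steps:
H = 7/155 (H = -7*(-1/155) = 7/155 ≈ 0.045161)
(-95 + 154)*H = (-95 + 154)*(7/155) = 59*(7/155) = 413/155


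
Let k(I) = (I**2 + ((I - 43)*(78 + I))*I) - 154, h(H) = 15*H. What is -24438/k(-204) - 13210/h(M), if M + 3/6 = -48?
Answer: 16667775221/917730483 ≈ 18.162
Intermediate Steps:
M = -97/2 (M = -1/2 - 48 = -97/2 ≈ -48.500)
k(I) = -154 + I**2 + I*(-43 + I)*(78 + I) (k(I) = (I**2 + ((-43 + I)*(78 + I))*I) - 154 = (I**2 + I*(-43 + I)*(78 + I)) - 154 = -154 + I**2 + I*(-43 + I)*(78 + I))
-24438/k(-204) - 13210/h(M) = -24438/(-154 + (-204)**3 - 3354*(-204) + 36*(-204)**2) - 13210/(15*(-97/2)) = -24438/(-154 - 8489664 + 684216 + 36*41616) - 13210/(-1455/2) = -24438/(-154 - 8489664 + 684216 + 1498176) - 13210*(-2/1455) = -24438/(-6307426) + 5284/291 = -24438*(-1/6307426) + 5284/291 = 12219/3153713 + 5284/291 = 16667775221/917730483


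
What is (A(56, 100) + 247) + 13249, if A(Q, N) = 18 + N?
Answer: 13614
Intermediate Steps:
(A(56, 100) + 247) + 13249 = ((18 + 100) + 247) + 13249 = (118 + 247) + 13249 = 365 + 13249 = 13614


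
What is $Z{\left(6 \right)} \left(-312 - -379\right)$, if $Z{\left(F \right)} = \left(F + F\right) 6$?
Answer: $4824$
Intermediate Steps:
$Z{\left(F \right)} = 12 F$ ($Z{\left(F \right)} = 2 F 6 = 12 F$)
$Z{\left(6 \right)} \left(-312 - -379\right) = 12 \cdot 6 \left(-312 - -379\right) = 72 \left(-312 + 379\right) = 72 \cdot 67 = 4824$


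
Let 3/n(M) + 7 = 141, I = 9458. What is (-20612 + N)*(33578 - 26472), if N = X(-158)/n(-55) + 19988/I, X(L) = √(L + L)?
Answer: -692580278324/4729 + 1904408*I*√79/3 ≈ -1.4645e+8 + 5.6422e+6*I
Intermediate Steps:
n(M) = 3/134 (n(M) = 3/(-7 + 141) = 3/134)
X(L) = √2*√L (X(L) = √(2*L) = √2*√L)
N = 9994/4729 + 268*I*√79/3 (N = (√2*√(-158))/(3/134) + 19988/9458 = (√2*(I*√158))*(134/3) + 19988*(1/9458) = (2*I*√79)*(134/3) + 9994/4729 = 268*I*√79/3 + 9994/4729 = 9994/4729 + 268*I*√79/3 ≈ 2.1133 + 794.01*I)
(-20612 + N)*(33578 - 26472) = (-20612 + (9994/4729 + 268*I*√79/3))*(33578 - 26472) = (-97464154/4729 + 268*I*√79/3)*7106 = -692580278324/4729 + 1904408*I*√79/3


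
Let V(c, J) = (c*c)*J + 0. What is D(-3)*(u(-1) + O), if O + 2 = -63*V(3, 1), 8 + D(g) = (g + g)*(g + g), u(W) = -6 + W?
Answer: -16128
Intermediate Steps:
V(c, J) = J*c² (V(c, J) = c²*J + 0 = J*c² + 0 = J*c²)
D(g) = -8 + 4*g² (D(g) = -8 + (g + g)*(g + g) = -8 + (2*g)*(2*g) = -8 + 4*g²)
O = -569 (O = -2 - 63*3² = -2 - 63*9 = -2 - 567 = -569)
D(-3)*(u(-1) + O) = (-8 + 4*(-3)²)*((-6 - 1) - 569) = (-8 + 4*9)*(-7 - 569) = (-8 + 36)*(-576) = 28*(-576) = -16128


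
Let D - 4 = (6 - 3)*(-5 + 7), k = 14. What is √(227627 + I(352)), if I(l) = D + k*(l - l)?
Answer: 3*√25293 ≈ 477.11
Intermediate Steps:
D = 10 (D = 4 + (6 - 3)*(-5 + 7) = 4 + 3*2 = 4 + 6 = 10)
I(l) = 10 (I(l) = 10 + 14*(l - l) = 10 + 14*0 = 10 + 0 = 10)
√(227627 + I(352)) = √(227627 + 10) = √227637 = 3*√25293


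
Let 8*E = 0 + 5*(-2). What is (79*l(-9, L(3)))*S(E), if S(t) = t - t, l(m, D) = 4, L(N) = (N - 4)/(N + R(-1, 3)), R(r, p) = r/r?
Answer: 0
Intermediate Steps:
R(r, p) = 1
L(N) = (-4 + N)/(1 + N) (L(N) = (N - 4)/(N + 1) = (-4 + N)/(1 + N))
E = -5/4 (E = (0 + 5*(-2))/8 = (0 - 10)/8 = (⅛)*(-10) = -5/4 ≈ -1.2500)
S(t) = 0
(79*l(-9, L(3)))*S(E) = (79*4)*0 = 316*0 = 0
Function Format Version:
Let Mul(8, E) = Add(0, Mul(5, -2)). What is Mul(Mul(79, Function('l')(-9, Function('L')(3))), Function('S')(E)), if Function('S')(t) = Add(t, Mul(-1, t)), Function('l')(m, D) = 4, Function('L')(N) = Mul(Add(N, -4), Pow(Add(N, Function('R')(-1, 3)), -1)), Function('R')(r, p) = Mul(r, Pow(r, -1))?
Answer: 0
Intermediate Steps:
Function('R')(r, p) = 1
Function('L')(N) = Mul(Pow(Add(1, N), -1), Add(-4, N)) (Function('L')(N) = Mul(Add(N, -4), Pow(Add(N, 1), -1)) = Mul(Add(-4, N), Pow(Add(1, N), -1)) = Mul(Pow(Add(1, N), -1), Add(-4, N)))
E = Rational(-5, 4) (E = Mul(Rational(1, 8), Add(0, Mul(5, -2))) = Mul(Rational(1, 8), Add(0, -10)) = Mul(Rational(1, 8), -10) = Rational(-5, 4) ≈ -1.2500)
Function('S')(t) = 0
Mul(Mul(79, Function('l')(-9, Function('L')(3))), Function('S')(E)) = Mul(Mul(79, 4), 0) = Mul(316, 0) = 0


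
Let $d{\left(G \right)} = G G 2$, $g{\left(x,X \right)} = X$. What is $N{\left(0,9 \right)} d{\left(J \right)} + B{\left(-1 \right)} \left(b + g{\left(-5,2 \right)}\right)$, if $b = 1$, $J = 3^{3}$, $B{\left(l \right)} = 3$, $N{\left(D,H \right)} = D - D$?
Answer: $9$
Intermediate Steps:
$N{\left(D,H \right)} = 0$
$J = 27$
$d{\left(G \right)} = 2 G^{2}$ ($d{\left(G \right)} = G^{2} \cdot 2 = 2 G^{2}$)
$N{\left(0,9 \right)} d{\left(J \right)} + B{\left(-1 \right)} \left(b + g{\left(-5,2 \right)}\right) = 0 \cdot 2 \cdot 27^{2} + 3 \left(1 + 2\right) = 0 \cdot 2 \cdot 729 + 3 \cdot 3 = 0 \cdot 1458 + 9 = 0 + 9 = 9$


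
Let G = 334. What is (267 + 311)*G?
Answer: 193052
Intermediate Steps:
(267 + 311)*G = (267 + 311)*334 = 578*334 = 193052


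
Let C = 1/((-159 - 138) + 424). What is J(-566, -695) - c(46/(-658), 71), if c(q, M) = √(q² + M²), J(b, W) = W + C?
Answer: -88264/127 - √545643410/329 ≈ -765.99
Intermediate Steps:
C = 1/127 (C = 1/(-297 + 424) = 1/127 ≈ 0.0078740)
J(b, W) = 1/127 + W (J(b, W) = W + 1/127 = 1/127 + W)
c(q, M) = √(M² + q²)
J(-566, -695) - c(46/(-658), 71) = (1/127 - 695) - √(71² + (46/(-658))²) = -88264/127 - √(5041 + (46*(-1/658))²) = -88264/127 - √(5041 + (-23/329)²) = -88264/127 - √(5041 + 529/108241) = -88264/127 - √(545643410/108241) = -88264/127 - √545643410/329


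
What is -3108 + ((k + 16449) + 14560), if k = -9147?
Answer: 18754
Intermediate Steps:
-3108 + ((k + 16449) + 14560) = -3108 + ((-9147 + 16449) + 14560) = -3108 + (7302 + 14560) = -3108 + 21862 = 18754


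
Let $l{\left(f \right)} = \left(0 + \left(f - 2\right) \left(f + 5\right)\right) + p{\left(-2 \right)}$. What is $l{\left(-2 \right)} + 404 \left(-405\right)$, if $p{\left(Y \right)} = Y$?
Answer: $-163634$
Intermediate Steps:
$l{\left(f \right)} = -2 + \left(-2 + f\right) \left(5 + f\right)$ ($l{\left(f \right)} = \left(0 + \left(f - 2\right) \left(f + 5\right)\right) - 2 = \left(0 + \left(-2 + f\right) \left(5 + f\right)\right) - 2 = \left(-2 + f\right) \left(5 + f\right) - 2 = -2 + \left(-2 + f\right) \left(5 + f\right)$)
$l{\left(-2 \right)} + 404 \left(-405\right) = \left(-12 + \left(-2\right)^{2} + 3 \left(-2\right)\right) + 404 \left(-405\right) = \left(-12 + 4 - 6\right) - 163620 = -14 - 163620 = -163634$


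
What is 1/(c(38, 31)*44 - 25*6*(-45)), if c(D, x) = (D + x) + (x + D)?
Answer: 1/12822 ≈ 7.7991e-5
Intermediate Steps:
c(D, x) = 2*D + 2*x (c(D, x) = (D + x) + (D + x) = 2*D + 2*x)
1/(c(38, 31)*44 - 25*6*(-45)) = 1/((2*38 + 2*31)*44 - 25*6*(-45)) = 1/((76 + 62)*44 - 150*(-45)) = 1/(138*44 + 6750) = 1/(6072 + 6750) = 1/12822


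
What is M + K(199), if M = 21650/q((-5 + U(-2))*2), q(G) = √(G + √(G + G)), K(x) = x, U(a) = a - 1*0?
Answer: 199 + 10825*√2/√(-7 + I*√7) ≈ 1204.7 - 5505.1*I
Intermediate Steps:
U(a) = a (U(a) = a + 0 = a)
q(G) = √(G + √2*√G) (q(G) = √(G + √(2*G)) = √(G + √2*√G))
M = 21650/√(-14 + 2*I*√7) (M = 21650/(√((-5 - 2)*2 + √2*√((-5 - 2)*2))) = 21650/(√(-7*2 + √2*√(-7*2))) = 21650/(√(-14 + √2*√(-14))) = 21650/(√(-14 + √2*(I*√14))) = 21650/(√(-14 + 2*I*√7)) = 21650/√(-14 + 2*I*√7) ≈ 1005.7 - 5505.1*I)
M + K(199) = 10825*√2/√(-7 + I*√7) + 199 = 199 + 10825*√2/√(-7 + I*√7)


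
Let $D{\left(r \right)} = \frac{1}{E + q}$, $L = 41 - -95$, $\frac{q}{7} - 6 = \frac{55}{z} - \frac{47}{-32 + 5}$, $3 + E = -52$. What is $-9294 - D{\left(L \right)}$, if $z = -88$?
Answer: $- \frac{10418358}{1121} \approx -9293.8$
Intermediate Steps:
$E = -55$ ($E = -3 - 52 = -55$)
$q = \frac{10759}{216}$ ($q = 42 + 7 \left(\frac{55}{-88} - \frac{47}{-32 + 5}\right) = 42 + 7 \left(55 \left(- \frac{1}{88}\right) - \frac{47}{-27}\right) = 42 + 7 \left(- \frac{5}{8} - - \frac{47}{27}\right) = 42 + 7 \left(- \frac{5}{8} + \frac{47}{27}\right) = 42 + 7 \cdot \frac{241}{216} = 42 + \frac{1687}{216} = \frac{10759}{216} \approx 49.81$)
$L = 136$ ($L = 41 + 95 = 136$)
$D{\left(r \right)} = - \frac{216}{1121}$ ($D{\left(r \right)} = \frac{1}{-55 + \frac{10759}{216}} = \frac{1}{- \frac{1121}{216}} = - \frac{216}{1121}$)
$-9294 - D{\left(L \right)} = -9294 - - \frac{216}{1121} = -9294 + \frac{216}{1121} = - \frac{10418358}{1121}$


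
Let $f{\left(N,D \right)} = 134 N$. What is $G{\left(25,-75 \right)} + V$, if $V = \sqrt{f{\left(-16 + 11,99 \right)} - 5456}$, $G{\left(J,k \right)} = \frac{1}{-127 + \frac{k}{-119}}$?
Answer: $- \frac{119}{15038} + i \sqrt{6126} \approx -0.0079133 + 78.269 i$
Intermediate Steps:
$G{\left(J,k \right)} = \frac{1}{-127 - \frac{k}{119}}$ ($G{\left(J,k \right)} = \frac{1}{-127 + k \left(- \frac{1}{119}\right)} = \frac{1}{-127 - \frac{k}{119}}$)
$V = i \sqrt{6126}$ ($V = \sqrt{134 \left(-16 + 11\right) - 5456} = \sqrt{134 \left(-5\right) - 5456} = \sqrt{-670 - 5456} = \sqrt{-6126} = i \sqrt{6126} \approx 78.269 i$)
$G{\left(25,-75 \right)} + V = - \frac{119}{15113 - 75} + i \sqrt{6126} = - \frac{119}{15038} + i \sqrt{6126}$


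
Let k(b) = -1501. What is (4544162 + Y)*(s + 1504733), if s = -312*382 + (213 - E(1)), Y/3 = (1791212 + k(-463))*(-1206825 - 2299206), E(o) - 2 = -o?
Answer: -26086039267202872321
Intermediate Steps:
E(o) = 2 - o
Y = -18824346741123 (Y = 3*((1791212 - 1501)*(-1206825 - 2299206)) = 3*(1789711*(-3506031)) = 3*(-6274782247041) = -18824346741123)
s = -118972 (s = -312*382 + (213 - (2 - 1*1)) = -119184 + (213 - (2 - 1)) = -119184 + (213 - 1*1) = -119184 + (213 - 1) = -119184 + 212 = -118972)
(4544162 + Y)*(s + 1504733) = (4544162 - 18824346741123)*(-118972 + 1504733) = -18824342196961*1385761 = -26086039267202872321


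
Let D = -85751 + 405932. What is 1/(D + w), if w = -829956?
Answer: -1/509775 ≈ -1.9616e-6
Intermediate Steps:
D = 320181
1/(D + w) = 1/(320181 - 829956) = 1/(-509775) = -1/509775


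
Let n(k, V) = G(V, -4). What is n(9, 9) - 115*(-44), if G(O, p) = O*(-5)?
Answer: 5015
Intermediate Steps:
G(O, p) = -5*O
n(k, V) = -5*V
n(9, 9) - 115*(-44) = -5*9 - 115*(-44) = -45 + 5060 = 5015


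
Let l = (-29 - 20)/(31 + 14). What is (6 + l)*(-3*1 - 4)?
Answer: -1547/45 ≈ -34.378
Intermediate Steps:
l = -49/45 ≈ -1.0889
(6 + l)*(-3*1 - 4) = (6 - 49/45)*(-3*1 - 4) = 221*(-3 - 4)/45 = (221/45)*(-7) = -1547/45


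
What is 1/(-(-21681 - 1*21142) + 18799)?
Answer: 1/61622 ≈ 1.6228e-5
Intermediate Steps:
1/(-(-21681 - 1*21142) + 18799) = 1/(-(-21681 - 21142) + 18799) = 1/(-1*(-42823) + 18799) = 1/(42823 + 18799) = 1/61622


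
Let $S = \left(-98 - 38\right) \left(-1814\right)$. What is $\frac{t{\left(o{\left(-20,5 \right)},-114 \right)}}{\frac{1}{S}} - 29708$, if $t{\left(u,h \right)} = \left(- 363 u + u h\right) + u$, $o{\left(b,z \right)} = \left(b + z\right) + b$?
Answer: $4110058932$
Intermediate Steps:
$S = 246704$ ($S = \left(-98 - 38\right) \left(-1814\right) = \left(-136\right) \left(-1814\right) = 246704$)
$o{\left(b,z \right)} = z + 2 b$
$t{\left(u,h \right)} = - 362 u + h u$ ($t{\left(u,h \right)} = \left(- 363 u + h u\right) + u = - 362 u + h u$)
$\frac{t{\left(o{\left(-20,5 \right)},-114 \right)}}{\frac{1}{S}} - 29708 = \frac{\left(5 + 2 \left(-20\right)\right) \left(-362 - 114\right)}{\frac{1}{246704}} - 29708 = \left(5 - 40\right) \left(-476\right) \frac{1}{\frac{1}{246704}} - 29708 = \left(-35\right) \left(-476\right) 246704 - 29708 = 16660 \cdot 246704 - 29708 = 4110088640 - 29708 = 4110058932$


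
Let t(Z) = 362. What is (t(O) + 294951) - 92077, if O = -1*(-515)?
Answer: 203236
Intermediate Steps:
O = 515
(t(O) + 294951) - 92077 = (362 + 294951) - 92077 = 295313 - 92077 = 203236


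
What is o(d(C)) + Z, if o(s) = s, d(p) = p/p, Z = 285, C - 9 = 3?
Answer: 286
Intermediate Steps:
C = 12 (C = 9 + 3 = 12)
d(p) = 1
o(d(C)) + Z = 1 + 285 = 286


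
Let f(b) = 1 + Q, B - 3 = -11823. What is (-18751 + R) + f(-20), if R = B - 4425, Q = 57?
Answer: -34938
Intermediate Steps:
B = -11820 (B = 3 - 11823 = -11820)
f(b) = 58 (f(b) = 1 + 57 = 58)
R = -16245 (R = -11820 - 4425 = -16245)
(-18751 + R) + f(-20) = (-18751 - 16245) + 58 = -34996 + 58 = -34938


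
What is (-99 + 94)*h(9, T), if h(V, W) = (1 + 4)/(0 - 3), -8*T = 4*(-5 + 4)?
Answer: 25/3 ≈ 8.3333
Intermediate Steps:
T = 1/2 (T = -(-5 + 4)/2 = -(-1)/2 = -1/8*(-4) = 1/2 ≈ 0.50000)
h(V, W) = -5/3 (h(V, W) = 5/(-3) = 5*(-1/3) = -5/3)
(-99 + 94)*h(9, T) = (-99 + 94)*(-5/3) = -5*(-5/3) = 25/3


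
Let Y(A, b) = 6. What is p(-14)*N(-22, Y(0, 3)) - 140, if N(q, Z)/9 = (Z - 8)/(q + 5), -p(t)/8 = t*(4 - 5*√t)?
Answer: 5684/17 - 10080*I*√14/17 ≈ 334.35 - 2218.6*I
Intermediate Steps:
p(t) = -8*t*(4 - 5*√t)
N(q, Z) = 9*(-8 + Z)/(5 + q) (N(q, Z) = 9*((Z - 8)/(q + 5)) = 9*((-8 + Z)/(5 + q)) = 9*(-8 + Z)/(5 + q))
p(-14)*N(-22, Y(0, 3)) - 140 = (-32*(-14) + 40*(-14)^(3/2))*(9*(-8 + 6)/(5 - 22)) - 140 = (448 + 40*(-14*I*√14))*(9*(-2)/(-17)) - 140 = (448 - 560*I*√14)*(9*(-1/17)*(-2)) - 140 = (448 - 560*I*√14)*(18/17) - 140 = (8064/17 - 10080*I*√14/17) - 140 = 5684/17 - 10080*I*√14/17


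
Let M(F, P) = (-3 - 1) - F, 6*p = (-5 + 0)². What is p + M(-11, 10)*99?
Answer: 4183/6 ≈ 697.17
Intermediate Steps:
p = 25/6 (p = (-5 + 0)²/6 = (⅙)*(-5)² = (⅙)*25 = 25/6 ≈ 4.1667)
M(F, P) = -4 - F
p + M(-11, 10)*99 = 25/6 + (-4 - 1*(-11))*99 = 25/6 + (-4 + 11)*99 = 25/6 + 7*99 = 25/6 + 693 = 4183/6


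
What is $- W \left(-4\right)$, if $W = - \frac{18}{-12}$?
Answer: $6$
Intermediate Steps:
$W = \frac{3}{2}$ ($W = \left(-18\right) \left(- \frac{1}{12}\right) = \frac{3}{2} \approx 1.5$)
$- W \left(-4\right) = \left(-1\right) \frac{3}{2} \left(-4\right) = \left(- \frac{3}{2}\right) \left(-4\right) = 6$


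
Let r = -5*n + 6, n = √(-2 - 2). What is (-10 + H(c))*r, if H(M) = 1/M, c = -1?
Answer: -66 + 110*I ≈ -66.0 + 110.0*I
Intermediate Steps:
n = 2*I (n = √(-4) = 2*I ≈ 2.0*I)
r = 6 - 10*I (r = -10*I + 6 = 6 - 10*I ≈ 6.0 - 10.0*I)
(-10 + H(c))*r = (-10 + 1/(-1))*(6 - 10*I) = (-10 - 1)*(6 - 10*I) = -11*(6 - 10*I) = -66 + 110*I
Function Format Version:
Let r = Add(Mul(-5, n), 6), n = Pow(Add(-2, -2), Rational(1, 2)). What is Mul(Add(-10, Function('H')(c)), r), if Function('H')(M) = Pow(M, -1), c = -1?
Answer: Add(-66, Mul(110, I)) ≈ Add(-66.000, Mul(110.00, I))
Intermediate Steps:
n = Mul(2, I) (n = Pow(-4, Rational(1, 2)) = Mul(2, I) ≈ Mul(2.0000, I))
r = Add(6, Mul(-10, I)) (r = Add(Mul(-5, Mul(2, I)), 6) = Add(Mul(-10, I), 6) = Add(6, Mul(-10, I)) ≈ Add(6.0000, Mul(-10.000, I)))
Mul(Add(-10, Function('H')(c)), r) = Mul(Add(-10, Pow(-1, -1)), Add(6, Mul(-10, I))) = Mul(Add(-10, -1), Add(6, Mul(-10, I))) = Mul(-11, Add(6, Mul(-10, I))) = Add(-66, Mul(110, I))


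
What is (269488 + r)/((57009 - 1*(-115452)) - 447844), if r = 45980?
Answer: -315468/275383 ≈ -1.1456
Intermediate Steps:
(269488 + r)/((57009 - 1*(-115452)) - 447844) = (269488 + 45980)/((57009 - 1*(-115452)) - 447844) = 315468/((57009 + 115452) - 447844) = 315468/(172461 - 447844) = 315468/(-275383) = 315468*(-1/275383) = -315468/275383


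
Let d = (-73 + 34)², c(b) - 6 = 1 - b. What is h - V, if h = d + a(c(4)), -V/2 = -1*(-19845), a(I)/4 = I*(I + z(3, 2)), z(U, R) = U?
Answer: 41283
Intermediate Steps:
c(b) = 7 - b (c(b) = 6 + (1 - b) = 7 - b)
d = 1521 (d = (-39)² = 1521)
a(I) = 4*I*(3 + I) (a(I) = 4*(I*(I + 3)) = 4*(I*(3 + I)) = 4*I*(3 + I))
V = -39690 (V = -(-2)*(-19845) = -2*19845 = -39690)
h = 1593 (h = 1521 + 4*(7 - 1*4)*(3 + (7 - 1*4)) = 1521 + 4*(7 - 4)*(3 + (7 - 4)) = 1521 + 4*3*(3 + 3) = 1521 + 4*3*6 = 1521 + 72 = 1593)
h - V = 1593 - 1*(-39690) = 1593 + 39690 = 41283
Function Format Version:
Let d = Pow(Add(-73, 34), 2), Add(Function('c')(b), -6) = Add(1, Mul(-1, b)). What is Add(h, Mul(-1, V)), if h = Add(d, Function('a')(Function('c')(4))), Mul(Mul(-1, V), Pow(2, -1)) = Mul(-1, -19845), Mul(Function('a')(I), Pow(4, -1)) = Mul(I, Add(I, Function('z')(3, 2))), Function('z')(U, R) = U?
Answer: 41283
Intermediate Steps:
Function('c')(b) = Add(7, Mul(-1, b)) (Function('c')(b) = Add(6, Add(1, Mul(-1, b))) = Add(7, Mul(-1, b)))
d = 1521 (d = Pow(-39, 2) = 1521)
Function('a')(I) = Mul(4, I, Add(3, I)) (Function('a')(I) = Mul(4, Mul(I, Add(I, 3))) = Mul(4, Mul(I, Add(3, I))) = Mul(4, I, Add(3, I)))
V = -39690 (V = Mul(-2, Mul(-1, -19845)) = Mul(-2, 19845) = -39690)
h = 1593 (h = Add(1521, Mul(4, Add(7, Mul(-1, 4)), Add(3, Add(7, Mul(-1, 4))))) = Add(1521, Mul(4, Add(7, -4), Add(3, Add(7, -4)))) = Add(1521, Mul(4, 3, Add(3, 3))) = Add(1521, Mul(4, 3, 6)) = Add(1521, 72) = 1593)
Add(h, Mul(-1, V)) = Add(1593, Mul(-1, -39690)) = Add(1593, 39690) = 41283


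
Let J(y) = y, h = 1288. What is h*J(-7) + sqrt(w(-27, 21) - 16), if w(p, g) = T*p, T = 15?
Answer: -9016 + I*sqrt(421) ≈ -9016.0 + 20.518*I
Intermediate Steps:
w(p, g) = 15*p
h*J(-7) + sqrt(w(-27, 21) - 16) = 1288*(-7) + sqrt(15*(-27) - 16) = -9016 + sqrt(-405 - 16) = -9016 + sqrt(-421) = -9016 + I*sqrt(421)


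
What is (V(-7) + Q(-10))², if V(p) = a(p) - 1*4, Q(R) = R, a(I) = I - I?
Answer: 196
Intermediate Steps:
a(I) = 0
V(p) = -4 (V(p) = 0 - 1*4 = 0 - 4 = -4)
(V(-7) + Q(-10))² = (-4 - 10)² = (-14)² = 196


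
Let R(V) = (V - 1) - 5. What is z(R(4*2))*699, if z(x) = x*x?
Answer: 2796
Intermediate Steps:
R(V) = -6 + V (R(V) = (-1 + V) - 5 = -6 + V)
z(x) = x²
z(R(4*2))*699 = (-6 + 4*2)²*699 = (-6 + 8)²*699 = 2²*699 = 4*699 = 2796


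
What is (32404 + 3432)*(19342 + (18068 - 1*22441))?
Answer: 536429084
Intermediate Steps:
(32404 + 3432)*(19342 + (18068 - 1*22441)) = 35836*(19342 + (18068 - 22441)) = 35836*(19342 - 4373) = 35836*14969 = 536429084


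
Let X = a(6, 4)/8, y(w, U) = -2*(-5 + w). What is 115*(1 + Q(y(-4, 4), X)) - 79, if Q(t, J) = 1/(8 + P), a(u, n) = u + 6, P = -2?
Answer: 331/6 ≈ 55.167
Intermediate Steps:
y(w, U) = 10 - 2*w
a(u, n) = 6 + u
X = 3/2 (X = (6 + 6)/8 = 12*(⅛) = 3/2 ≈ 1.5000)
Q(t, J) = ⅙ (Q(t, J) = 1/(8 - 2) = 1/6 = ⅙)
115*(1 + Q(y(-4, 4), X)) - 79 = 115*(1 + ⅙) - 79 = 115*(7/6) - 79 = 805/6 - 79 = 331/6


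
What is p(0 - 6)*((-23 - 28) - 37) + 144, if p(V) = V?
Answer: 672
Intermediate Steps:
p(0 - 6)*((-23 - 28) - 37) + 144 = (0 - 6)*((-23 - 28) - 37) + 144 = -6*(-51 - 37) + 144 = -6*(-88) + 144 = 528 + 144 = 672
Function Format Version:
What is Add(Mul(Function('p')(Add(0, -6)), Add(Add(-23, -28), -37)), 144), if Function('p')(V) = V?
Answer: 672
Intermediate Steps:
Add(Mul(Function('p')(Add(0, -6)), Add(Add(-23, -28), -37)), 144) = Add(Mul(Add(0, -6), Add(Add(-23, -28), -37)), 144) = Add(Mul(-6, Add(-51, -37)), 144) = Add(Mul(-6, -88), 144) = Add(528, 144) = 672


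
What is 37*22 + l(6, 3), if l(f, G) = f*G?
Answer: 832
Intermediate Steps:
l(f, G) = G*f
37*22 + l(6, 3) = 37*22 + 3*6 = 814 + 18 = 832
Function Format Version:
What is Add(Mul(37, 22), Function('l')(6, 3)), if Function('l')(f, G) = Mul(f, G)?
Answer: 832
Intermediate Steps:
Function('l')(f, G) = Mul(G, f)
Add(Mul(37, 22), Function('l')(6, 3)) = Add(Mul(37, 22), Mul(3, 6)) = Add(814, 18) = 832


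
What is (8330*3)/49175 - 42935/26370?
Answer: -8299099/7409970 ≈ -1.1200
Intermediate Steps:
(8330*3)/49175 - 42935/26370 = 24990*(1/49175) - 42935*1/26370 = 714/1405 - 8587/5274 = -8299099/7409970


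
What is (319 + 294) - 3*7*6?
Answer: 487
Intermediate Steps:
(319 + 294) - 3*7*6 = 613 - 21*6 = 613 - 126 = 487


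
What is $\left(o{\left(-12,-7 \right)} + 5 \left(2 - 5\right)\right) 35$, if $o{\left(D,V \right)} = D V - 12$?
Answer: $1995$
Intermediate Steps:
$o{\left(D,V \right)} = -12 + D V$
$\left(o{\left(-12,-7 \right)} + 5 \left(2 - 5\right)\right) 35 = \left(\left(-12 - -84\right) + 5 \left(2 - 5\right)\right) 35 = \left(\left(-12 + 84\right) + 5 \left(-3\right)\right) 35 = \left(72 - 15\right) 35 = 57 \cdot 35 = 1995$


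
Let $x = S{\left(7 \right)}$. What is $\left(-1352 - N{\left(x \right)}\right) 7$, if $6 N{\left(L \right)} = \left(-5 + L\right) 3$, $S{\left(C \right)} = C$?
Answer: $-9471$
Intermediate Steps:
$x = 7$
$N{\left(L \right)} = - \frac{5}{2} + \frac{L}{2}$ ($N{\left(L \right)} = \frac{\left(-5 + L\right) 3}{6} = \frac{-15 + 3 L}{6} = - \frac{5}{2} + \frac{L}{2}$)
$\left(-1352 - N{\left(x \right)}\right) 7 = \left(-1352 - \left(- \frac{5}{2} + \frac{1}{2} \cdot 7\right)\right) 7 = \left(-1352 - \left(- \frac{5}{2} + \frac{7}{2}\right)\right) 7 = \left(-1352 - 1\right) 7 = \left(-1353\right) 7 = -9471$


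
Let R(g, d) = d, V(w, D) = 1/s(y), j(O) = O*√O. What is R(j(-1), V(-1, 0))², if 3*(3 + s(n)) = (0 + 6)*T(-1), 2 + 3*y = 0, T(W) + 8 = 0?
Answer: 1/361 ≈ 0.0027701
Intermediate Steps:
T(W) = -8 (T(W) = -8 + 0 = -8)
y = -⅔ (y = -⅔ + (⅓)*0 = -⅔ + 0 = -⅔ ≈ -0.66667)
s(n) = -19 (s(n) = -3 + ((0 + 6)*(-8))/3 = -3 + (6*(-8))/3 = -3 + (⅓)*(-48) = -3 - 16 = -19)
j(O) = O^(3/2)
V(w, D) = -1/19 (V(w, D) = 1/(-19) = -1/19)
R(j(-1), V(-1, 0))² = (-1/19)² = 1/361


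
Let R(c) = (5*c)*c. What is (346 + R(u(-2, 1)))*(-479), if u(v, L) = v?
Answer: -175314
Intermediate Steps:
R(c) = 5*c²
(346 + R(u(-2, 1)))*(-479) = (346 + 5*(-2)²)*(-479) = (346 + 5*4)*(-479) = (346 + 20)*(-479) = 366*(-479) = -175314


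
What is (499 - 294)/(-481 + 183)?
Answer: -205/298 ≈ -0.68792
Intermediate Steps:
(499 - 294)/(-481 + 183) = 205/(-298) = 205*(-1/298) = -205/298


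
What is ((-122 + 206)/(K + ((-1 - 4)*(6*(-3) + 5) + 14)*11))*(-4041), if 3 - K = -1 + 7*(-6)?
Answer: -113148/305 ≈ -370.98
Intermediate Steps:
K = 46 (K = 3 - (-1 + 7*(-6)) = 3 - (-1 - 42) = 3 - 1*(-43) = 3 + 43 = 46)
((-122 + 206)/(K + ((-1 - 4)*(6*(-3) + 5) + 14)*11))*(-4041) = ((-122 + 206)/(46 + ((-1 - 4)*(6*(-3) + 5) + 14)*11))*(-4041) = (84/(46 + (-5*(-18 + 5) + 14)*11))*(-4041) = (84/(46 + (-5*(-13) + 14)*11))*(-4041) = (84/(46 + (65 + 14)*11))*(-4041) = (84/(46 + 79*11))*(-4041) = (84/(46 + 869))*(-4041) = (84/915)*(-4041) = (84*(1/915))*(-4041) = (28/305)*(-4041) = -113148/305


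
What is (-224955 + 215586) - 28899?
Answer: -38268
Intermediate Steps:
(-224955 + 215586) - 28899 = -9369 - 28899 = -38268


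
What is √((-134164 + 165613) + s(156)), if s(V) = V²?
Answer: √55785 ≈ 236.19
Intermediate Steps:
√((-134164 + 165613) + s(156)) = √((-134164 + 165613) + 156²) = √(31449 + 24336) = √55785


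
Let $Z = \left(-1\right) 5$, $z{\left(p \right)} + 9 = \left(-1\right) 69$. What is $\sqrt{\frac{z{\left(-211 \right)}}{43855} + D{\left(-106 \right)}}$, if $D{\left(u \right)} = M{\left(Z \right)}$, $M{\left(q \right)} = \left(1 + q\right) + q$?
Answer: $\frac{i \sqrt{353321835}}{6265} \approx 3.0003 i$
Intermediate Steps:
$z{\left(p \right)} = -78$ ($z{\left(p \right)} = -9 - 69 = -78$)
$Z = -5$
$M{\left(q \right)} = 1 + 2 q$
$D{\left(u \right)} = -9$ ($D{\left(u \right)} = 1 + 2 \left(-5\right) = 1 - 10 = -9$)
$\sqrt{\frac{z{\left(-211 \right)}}{43855} + D{\left(-106 \right)}} = \sqrt{- \frac{78}{43855} - 9} = \sqrt{- \frac{394773}{43855}} = \frac{i \sqrt{353321835}}{6265}$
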